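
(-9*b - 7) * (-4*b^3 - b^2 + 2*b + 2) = 36*b^4 + 37*b^3 - 11*b^2 - 32*b - 14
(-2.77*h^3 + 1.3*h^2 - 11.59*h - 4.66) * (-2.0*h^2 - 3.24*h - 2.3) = 5.54*h^5 + 6.3748*h^4 + 25.339*h^3 + 43.8816*h^2 + 41.7554*h + 10.718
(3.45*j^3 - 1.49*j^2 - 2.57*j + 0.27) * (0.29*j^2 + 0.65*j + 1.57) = 1.0005*j^5 + 1.8104*j^4 + 3.7027*j^3 - 3.9315*j^2 - 3.8594*j + 0.4239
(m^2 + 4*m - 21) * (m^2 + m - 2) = m^4 + 5*m^3 - 19*m^2 - 29*m + 42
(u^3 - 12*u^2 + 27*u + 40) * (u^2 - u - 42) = u^5 - 13*u^4 - 3*u^3 + 517*u^2 - 1174*u - 1680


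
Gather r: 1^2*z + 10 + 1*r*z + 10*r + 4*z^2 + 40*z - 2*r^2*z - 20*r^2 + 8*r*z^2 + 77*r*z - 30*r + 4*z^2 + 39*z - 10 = r^2*(-2*z - 20) + r*(8*z^2 + 78*z - 20) + 8*z^2 + 80*z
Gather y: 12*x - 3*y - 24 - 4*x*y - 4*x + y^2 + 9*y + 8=8*x + y^2 + y*(6 - 4*x) - 16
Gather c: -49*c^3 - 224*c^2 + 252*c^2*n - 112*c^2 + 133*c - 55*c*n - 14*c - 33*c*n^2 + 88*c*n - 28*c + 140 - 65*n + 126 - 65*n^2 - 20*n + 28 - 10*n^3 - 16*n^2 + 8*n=-49*c^3 + c^2*(252*n - 336) + c*(-33*n^2 + 33*n + 91) - 10*n^3 - 81*n^2 - 77*n + 294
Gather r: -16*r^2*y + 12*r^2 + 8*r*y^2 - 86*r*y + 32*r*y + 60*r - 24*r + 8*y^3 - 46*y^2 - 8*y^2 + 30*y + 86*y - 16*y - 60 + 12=r^2*(12 - 16*y) + r*(8*y^2 - 54*y + 36) + 8*y^3 - 54*y^2 + 100*y - 48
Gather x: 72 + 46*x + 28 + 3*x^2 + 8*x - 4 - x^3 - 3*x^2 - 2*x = -x^3 + 52*x + 96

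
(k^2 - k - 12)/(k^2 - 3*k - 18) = (k - 4)/(k - 6)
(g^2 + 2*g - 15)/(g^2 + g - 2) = (g^2 + 2*g - 15)/(g^2 + g - 2)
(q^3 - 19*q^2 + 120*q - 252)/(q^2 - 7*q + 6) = (q^2 - 13*q + 42)/(q - 1)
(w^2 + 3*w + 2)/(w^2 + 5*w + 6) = (w + 1)/(w + 3)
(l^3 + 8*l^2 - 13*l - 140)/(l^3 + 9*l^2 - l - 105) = (l - 4)/(l - 3)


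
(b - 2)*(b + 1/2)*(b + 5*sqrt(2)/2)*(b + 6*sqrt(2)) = b^4 - 3*b^3/2 + 17*sqrt(2)*b^3/2 - 51*sqrt(2)*b^2/4 + 29*b^2 - 45*b - 17*sqrt(2)*b/2 - 30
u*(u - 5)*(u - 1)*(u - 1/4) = u^4 - 25*u^3/4 + 13*u^2/2 - 5*u/4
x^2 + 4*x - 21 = (x - 3)*(x + 7)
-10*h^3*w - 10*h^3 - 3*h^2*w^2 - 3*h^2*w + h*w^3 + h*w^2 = (-5*h + w)*(2*h + w)*(h*w + h)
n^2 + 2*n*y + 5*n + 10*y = (n + 5)*(n + 2*y)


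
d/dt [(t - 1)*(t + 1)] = 2*t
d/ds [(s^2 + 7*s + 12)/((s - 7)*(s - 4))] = 2*(-9*s^2 + 16*s + 164)/(s^4 - 22*s^3 + 177*s^2 - 616*s + 784)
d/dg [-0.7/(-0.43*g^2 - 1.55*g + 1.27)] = (-0.602*g - 1.085)/(0.43*g^2 + 1.55*g - 1.27)^2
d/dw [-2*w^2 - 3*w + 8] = -4*w - 3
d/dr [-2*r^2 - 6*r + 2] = -4*r - 6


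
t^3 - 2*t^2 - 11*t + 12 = (t - 4)*(t - 1)*(t + 3)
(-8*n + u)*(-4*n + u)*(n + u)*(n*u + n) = 32*n^4*u + 32*n^4 + 20*n^3*u^2 + 20*n^3*u - 11*n^2*u^3 - 11*n^2*u^2 + n*u^4 + n*u^3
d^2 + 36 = (d - 6*I)*(d + 6*I)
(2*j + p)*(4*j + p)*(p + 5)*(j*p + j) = 8*j^3*p^2 + 48*j^3*p + 40*j^3 + 6*j^2*p^3 + 36*j^2*p^2 + 30*j^2*p + j*p^4 + 6*j*p^3 + 5*j*p^2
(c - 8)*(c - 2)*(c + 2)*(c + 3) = c^4 - 5*c^3 - 28*c^2 + 20*c + 96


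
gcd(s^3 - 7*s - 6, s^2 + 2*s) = s + 2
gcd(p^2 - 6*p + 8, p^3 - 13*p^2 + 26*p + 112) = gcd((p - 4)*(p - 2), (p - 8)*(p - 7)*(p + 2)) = 1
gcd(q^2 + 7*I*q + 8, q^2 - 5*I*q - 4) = q - I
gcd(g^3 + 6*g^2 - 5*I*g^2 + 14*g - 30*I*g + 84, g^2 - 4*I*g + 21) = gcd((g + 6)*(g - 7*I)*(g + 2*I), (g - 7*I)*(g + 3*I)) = g - 7*I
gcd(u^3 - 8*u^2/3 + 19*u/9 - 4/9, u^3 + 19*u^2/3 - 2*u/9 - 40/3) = u - 4/3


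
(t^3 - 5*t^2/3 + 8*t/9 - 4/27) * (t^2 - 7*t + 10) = t^5 - 26*t^4/3 + 203*t^3/9 - 622*t^2/27 + 268*t/27 - 40/27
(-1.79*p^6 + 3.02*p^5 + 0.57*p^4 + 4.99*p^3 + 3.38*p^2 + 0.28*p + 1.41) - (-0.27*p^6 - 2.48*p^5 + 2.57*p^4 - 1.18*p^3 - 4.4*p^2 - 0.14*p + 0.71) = -1.52*p^6 + 5.5*p^5 - 2.0*p^4 + 6.17*p^3 + 7.78*p^2 + 0.42*p + 0.7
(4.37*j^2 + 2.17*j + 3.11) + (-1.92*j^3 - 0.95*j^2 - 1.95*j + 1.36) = -1.92*j^3 + 3.42*j^2 + 0.22*j + 4.47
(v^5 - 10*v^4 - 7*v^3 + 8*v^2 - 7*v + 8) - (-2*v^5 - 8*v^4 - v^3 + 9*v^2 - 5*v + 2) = 3*v^5 - 2*v^4 - 6*v^3 - v^2 - 2*v + 6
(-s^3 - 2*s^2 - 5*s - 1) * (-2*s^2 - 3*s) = 2*s^5 + 7*s^4 + 16*s^3 + 17*s^2 + 3*s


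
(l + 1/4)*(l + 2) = l^2 + 9*l/4 + 1/2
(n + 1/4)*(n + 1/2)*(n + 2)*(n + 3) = n^4 + 23*n^3/4 + 79*n^2/8 + 41*n/8 + 3/4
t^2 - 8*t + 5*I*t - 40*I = (t - 8)*(t + 5*I)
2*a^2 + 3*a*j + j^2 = (a + j)*(2*a + j)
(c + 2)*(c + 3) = c^2 + 5*c + 6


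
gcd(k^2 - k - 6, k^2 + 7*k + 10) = k + 2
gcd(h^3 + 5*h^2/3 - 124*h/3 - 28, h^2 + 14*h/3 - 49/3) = h + 7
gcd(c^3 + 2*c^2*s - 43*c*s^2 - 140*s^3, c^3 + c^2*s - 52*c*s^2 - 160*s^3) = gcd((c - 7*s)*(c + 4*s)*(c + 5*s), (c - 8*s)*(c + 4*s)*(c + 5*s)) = c^2 + 9*c*s + 20*s^2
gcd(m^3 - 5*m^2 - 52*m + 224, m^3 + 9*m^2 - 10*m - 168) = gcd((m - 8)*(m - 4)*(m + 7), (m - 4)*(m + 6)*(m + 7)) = m^2 + 3*m - 28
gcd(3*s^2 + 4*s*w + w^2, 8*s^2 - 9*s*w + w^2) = 1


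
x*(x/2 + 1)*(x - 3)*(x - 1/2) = x^4/2 - 3*x^3/4 - 11*x^2/4 + 3*x/2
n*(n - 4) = n^2 - 4*n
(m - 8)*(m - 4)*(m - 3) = m^3 - 15*m^2 + 68*m - 96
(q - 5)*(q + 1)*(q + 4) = q^3 - 21*q - 20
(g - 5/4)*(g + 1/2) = g^2 - 3*g/4 - 5/8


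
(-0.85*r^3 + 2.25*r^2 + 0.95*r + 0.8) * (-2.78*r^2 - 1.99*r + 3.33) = 2.363*r^5 - 4.5635*r^4 - 9.949*r^3 + 3.378*r^2 + 1.5715*r + 2.664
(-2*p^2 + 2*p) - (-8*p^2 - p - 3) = 6*p^2 + 3*p + 3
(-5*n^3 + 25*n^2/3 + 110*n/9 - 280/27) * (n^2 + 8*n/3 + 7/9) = -5*n^5 - 5*n^4 + 275*n^3/9 + 775*n^2/27 - 490*n/27 - 1960/243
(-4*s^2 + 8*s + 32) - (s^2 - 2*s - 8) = -5*s^2 + 10*s + 40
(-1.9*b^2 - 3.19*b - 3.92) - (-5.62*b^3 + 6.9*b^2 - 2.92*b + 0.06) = 5.62*b^3 - 8.8*b^2 - 0.27*b - 3.98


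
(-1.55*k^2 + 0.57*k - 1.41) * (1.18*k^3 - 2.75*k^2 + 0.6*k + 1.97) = -1.829*k^5 + 4.9351*k^4 - 4.1613*k^3 + 1.166*k^2 + 0.2769*k - 2.7777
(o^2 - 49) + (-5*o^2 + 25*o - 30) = -4*o^2 + 25*o - 79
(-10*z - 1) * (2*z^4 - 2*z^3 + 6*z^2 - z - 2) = -20*z^5 + 18*z^4 - 58*z^3 + 4*z^2 + 21*z + 2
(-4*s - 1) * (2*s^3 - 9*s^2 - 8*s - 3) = -8*s^4 + 34*s^3 + 41*s^2 + 20*s + 3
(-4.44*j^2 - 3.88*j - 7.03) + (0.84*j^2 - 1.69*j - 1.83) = -3.6*j^2 - 5.57*j - 8.86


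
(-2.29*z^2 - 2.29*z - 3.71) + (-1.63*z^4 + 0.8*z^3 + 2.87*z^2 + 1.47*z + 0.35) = -1.63*z^4 + 0.8*z^3 + 0.58*z^2 - 0.82*z - 3.36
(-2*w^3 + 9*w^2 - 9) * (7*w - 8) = -14*w^4 + 79*w^3 - 72*w^2 - 63*w + 72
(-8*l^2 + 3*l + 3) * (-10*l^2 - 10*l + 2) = 80*l^4 + 50*l^3 - 76*l^2 - 24*l + 6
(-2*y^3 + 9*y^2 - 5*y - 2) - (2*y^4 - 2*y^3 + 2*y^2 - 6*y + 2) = -2*y^4 + 7*y^2 + y - 4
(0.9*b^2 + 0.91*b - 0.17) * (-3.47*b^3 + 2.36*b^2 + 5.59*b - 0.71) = -3.123*b^5 - 1.0337*b^4 + 7.7685*b^3 + 4.0467*b^2 - 1.5964*b + 0.1207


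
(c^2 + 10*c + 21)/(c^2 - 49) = (c + 3)/(c - 7)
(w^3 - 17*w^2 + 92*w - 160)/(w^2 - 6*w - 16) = (w^2 - 9*w + 20)/(w + 2)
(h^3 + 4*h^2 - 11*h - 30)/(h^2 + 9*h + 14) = (h^2 + 2*h - 15)/(h + 7)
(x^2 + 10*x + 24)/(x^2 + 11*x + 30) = (x + 4)/(x + 5)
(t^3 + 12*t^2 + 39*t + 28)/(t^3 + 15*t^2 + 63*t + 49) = (t + 4)/(t + 7)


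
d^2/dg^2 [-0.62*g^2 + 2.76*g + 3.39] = -1.24000000000000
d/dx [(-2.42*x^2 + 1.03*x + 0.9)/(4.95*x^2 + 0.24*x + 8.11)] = (-5.6793*x^2 - 48.1624*x + 8.1373)/(24.5025*x^4 + 2.376*x^3 + 80.3466*x^2 + 3.8928*x + 65.7721)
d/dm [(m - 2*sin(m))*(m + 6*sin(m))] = 4*m*cos(m) + 2*m + 4*sin(m) - 12*sin(2*m)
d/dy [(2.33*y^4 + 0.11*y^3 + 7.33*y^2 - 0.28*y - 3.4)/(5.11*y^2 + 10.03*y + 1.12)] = (23.8126*y^5 + 70.6718*y^4 + 12.645*y^3 + 75.3203*y^2 + 51.1672*y + 33.7884)/(26.1121*y^4 + 102.5066*y^3 + 112.0473*y^2 + 22.4672*y + 1.2544)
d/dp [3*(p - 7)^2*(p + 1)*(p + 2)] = 12*p^3 - 99*p^2 + 54*p + 357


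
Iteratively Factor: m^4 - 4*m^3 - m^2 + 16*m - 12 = (m - 2)*(m^3 - 2*m^2 - 5*m + 6) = (m - 2)*(m + 2)*(m^2 - 4*m + 3) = (m - 2)*(m - 1)*(m + 2)*(m - 3)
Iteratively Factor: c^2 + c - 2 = (c + 2)*(c - 1)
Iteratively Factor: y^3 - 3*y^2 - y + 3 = (y - 3)*(y^2 - 1) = (y - 3)*(y - 1)*(y + 1)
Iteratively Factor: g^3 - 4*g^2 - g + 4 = (g + 1)*(g^2 - 5*g + 4) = (g - 4)*(g + 1)*(g - 1)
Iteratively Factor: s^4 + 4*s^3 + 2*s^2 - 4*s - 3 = (s + 1)*(s^3 + 3*s^2 - s - 3) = (s + 1)^2*(s^2 + 2*s - 3) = (s - 1)*(s + 1)^2*(s + 3)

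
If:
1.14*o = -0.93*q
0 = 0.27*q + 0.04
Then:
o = 0.12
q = -0.15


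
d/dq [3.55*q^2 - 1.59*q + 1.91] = 7.1*q - 1.59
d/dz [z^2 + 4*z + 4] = 2*z + 4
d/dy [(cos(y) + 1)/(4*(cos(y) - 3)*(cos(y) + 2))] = (cos(y)^2 + 2*cos(y) + 5)*sin(y)/(4*(cos(y) - 3)^2*(cos(y) + 2)^2)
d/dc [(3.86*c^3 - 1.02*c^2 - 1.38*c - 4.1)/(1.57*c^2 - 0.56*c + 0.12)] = (6.0602*c^4 - 4.3232*c^3 + 4.1274*c^2 + 12.6292*c - 2.4616)/(2.4649*c^4 - 1.7584*c^3 + 0.6904*c^2 - 0.1344*c + 0.0144)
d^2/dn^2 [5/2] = 0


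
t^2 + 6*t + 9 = (t + 3)^2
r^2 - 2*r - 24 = (r - 6)*(r + 4)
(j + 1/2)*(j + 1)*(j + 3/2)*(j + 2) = j^4 + 5*j^3 + 35*j^2/4 + 25*j/4 + 3/2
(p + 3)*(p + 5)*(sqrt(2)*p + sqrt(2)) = sqrt(2)*p^3 + 9*sqrt(2)*p^2 + 23*sqrt(2)*p + 15*sqrt(2)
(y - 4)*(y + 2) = y^2 - 2*y - 8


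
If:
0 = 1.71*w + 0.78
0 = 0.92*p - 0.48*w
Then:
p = -0.24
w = -0.46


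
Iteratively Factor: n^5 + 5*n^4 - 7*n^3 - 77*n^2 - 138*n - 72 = (n + 3)*(n^4 + 2*n^3 - 13*n^2 - 38*n - 24) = (n - 4)*(n + 3)*(n^3 + 6*n^2 + 11*n + 6) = (n - 4)*(n + 3)^2*(n^2 + 3*n + 2) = (n - 4)*(n + 2)*(n + 3)^2*(n + 1)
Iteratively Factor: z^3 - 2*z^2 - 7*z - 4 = (z + 1)*(z^2 - 3*z - 4) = (z + 1)^2*(z - 4)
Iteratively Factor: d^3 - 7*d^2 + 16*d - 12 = (d - 3)*(d^2 - 4*d + 4) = (d - 3)*(d - 2)*(d - 2)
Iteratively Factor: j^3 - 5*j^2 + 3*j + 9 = (j - 3)*(j^2 - 2*j - 3) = (j - 3)*(j + 1)*(j - 3)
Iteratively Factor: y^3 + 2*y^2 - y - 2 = (y + 1)*(y^2 + y - 2) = (y + 1)*(y + 2)*(y - 1)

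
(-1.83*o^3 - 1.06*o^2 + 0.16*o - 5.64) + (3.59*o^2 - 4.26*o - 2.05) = -1.83*o^3 + 2.53*o^2 - 4.1*o - 7.69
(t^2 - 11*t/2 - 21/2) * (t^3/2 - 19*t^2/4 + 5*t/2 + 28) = t^5/2 - 15*t^4/2 + 187*t^3/8 + 513*t^2/8 - 721*t/4 - 294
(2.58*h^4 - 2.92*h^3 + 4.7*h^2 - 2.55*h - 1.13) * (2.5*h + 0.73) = 6.45*h^5 - 5.4166*h^4 + 9.6184*h^3 - 2.944*h^2 - 4.6865*h - 0.8249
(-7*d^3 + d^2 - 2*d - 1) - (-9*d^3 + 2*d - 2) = 2*d^3 + d^2 - 4*d + 1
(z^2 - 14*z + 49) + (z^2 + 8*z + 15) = 2*z^2 - 6*z + 64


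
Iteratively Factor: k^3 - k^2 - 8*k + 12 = (k + 3)*(k^2 - 4*k + 4) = (k - 2)*(k + 3)*(k - 2)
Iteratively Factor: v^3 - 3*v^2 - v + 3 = (v - 1)*(v^2 - 2*v - 3) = (v - 1)*(v + 1)*(v - 3)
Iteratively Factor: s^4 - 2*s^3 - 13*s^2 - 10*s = (s + 1)*(s^3 - 3*s^2 - 10*s) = (s - 5)*(s + 1)*(s^2 + 2*s) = (s - 5)*(s + 1)*(s + 2)*(s)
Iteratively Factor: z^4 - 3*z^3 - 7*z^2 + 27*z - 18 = (z - 3)*(z^3 - 7*z + 6) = (z - 3)*(z + 3)*(z^2 - 3*z + 2) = (z - 3)*(z - 2)*(z + 3)*(z - 1)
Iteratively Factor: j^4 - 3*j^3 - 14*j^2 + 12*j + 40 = (j - 2)*(j^3 - j^2 - 16*j - 20) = (j - 2)*(j + 2)*(j^2 - 3*j - 10) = (j - 2)*(j + 2)^2*(j - 5)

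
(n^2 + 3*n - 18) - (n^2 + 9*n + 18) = -6*n - 36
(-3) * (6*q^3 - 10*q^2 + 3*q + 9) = -18*q^3 + 30*q^2 - 9*q - 27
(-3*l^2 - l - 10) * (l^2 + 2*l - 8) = -3*l^4 - 7*l^3 + 12*l^2 - 12*l + 80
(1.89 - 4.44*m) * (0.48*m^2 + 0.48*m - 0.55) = -2.1312*m^3 - 1.224*m^2 + 3.3492*m - 1.0395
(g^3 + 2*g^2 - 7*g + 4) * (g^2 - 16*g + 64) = g^5 - 14*g^4 + 25*g^3 + 244*g^2 - 512*g + 256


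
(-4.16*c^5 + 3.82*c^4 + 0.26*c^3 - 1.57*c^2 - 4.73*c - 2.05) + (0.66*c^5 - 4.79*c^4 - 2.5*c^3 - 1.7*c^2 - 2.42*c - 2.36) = -3.5*c^5 - 0.97*c^4 - 2.24*c^3 - 3.27*c^2 - 7.15*c - 4.41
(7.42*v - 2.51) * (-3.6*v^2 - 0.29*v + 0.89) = -26.712*v^3 + 6.8842*v^2 + 7.3317*v - 2.2339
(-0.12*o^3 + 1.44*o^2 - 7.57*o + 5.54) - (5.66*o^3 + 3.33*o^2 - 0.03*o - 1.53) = -5.78*o^3 - 1.89*o^2 - 7.54*o + 7.07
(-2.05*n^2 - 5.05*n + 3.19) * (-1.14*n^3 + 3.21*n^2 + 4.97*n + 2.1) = 2.337*n^5 - 0.8235*n^4 - 30.0356*n^3 - 19.1636*n^2 + 5.2493*n + 6.699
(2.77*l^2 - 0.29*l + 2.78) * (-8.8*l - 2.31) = -24.376*l^3 - 3.8467*l^2 - 23.7941*l - 6.4218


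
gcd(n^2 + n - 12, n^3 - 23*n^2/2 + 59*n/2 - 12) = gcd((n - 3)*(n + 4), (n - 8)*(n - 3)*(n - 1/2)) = n - 3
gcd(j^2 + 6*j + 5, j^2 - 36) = 1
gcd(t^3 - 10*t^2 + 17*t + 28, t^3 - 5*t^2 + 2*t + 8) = t^2 - 3*t - 4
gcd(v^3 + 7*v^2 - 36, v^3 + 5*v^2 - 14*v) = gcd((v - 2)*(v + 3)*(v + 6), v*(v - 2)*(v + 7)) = v - 2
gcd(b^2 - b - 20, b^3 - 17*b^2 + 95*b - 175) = b - 5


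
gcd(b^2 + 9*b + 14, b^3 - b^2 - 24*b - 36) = b + 2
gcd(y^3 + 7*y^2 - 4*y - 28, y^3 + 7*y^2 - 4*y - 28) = y^3 + 7*y^2 - 4*y - 28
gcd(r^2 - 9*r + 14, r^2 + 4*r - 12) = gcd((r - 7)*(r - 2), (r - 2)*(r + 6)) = r - 2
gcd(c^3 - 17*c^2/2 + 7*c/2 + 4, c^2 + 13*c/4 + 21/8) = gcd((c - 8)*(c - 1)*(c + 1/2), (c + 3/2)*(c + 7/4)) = 1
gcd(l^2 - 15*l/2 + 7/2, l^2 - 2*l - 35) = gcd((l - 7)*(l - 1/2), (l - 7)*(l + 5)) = l - 7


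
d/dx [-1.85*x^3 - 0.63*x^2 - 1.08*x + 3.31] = -5.55*x^2 - 1.26*x - 1.08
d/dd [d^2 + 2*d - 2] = 2*d + 2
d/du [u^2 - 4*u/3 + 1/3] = 2*u - 4/3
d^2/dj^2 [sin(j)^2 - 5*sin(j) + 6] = 5*sin(j) + 2*cos(2*j)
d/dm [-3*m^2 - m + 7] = -6*m - 1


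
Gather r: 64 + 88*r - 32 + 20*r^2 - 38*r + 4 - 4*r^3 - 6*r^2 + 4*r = -4*r^3 + 14*r^2 + 54*r + 36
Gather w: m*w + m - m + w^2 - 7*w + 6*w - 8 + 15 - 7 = w^2 + w*(m - 1)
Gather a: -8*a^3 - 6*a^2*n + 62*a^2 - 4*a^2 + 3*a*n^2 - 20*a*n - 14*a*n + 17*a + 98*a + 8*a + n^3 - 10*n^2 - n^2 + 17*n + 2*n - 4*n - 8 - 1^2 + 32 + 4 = -8*a^3 + a^2*(58 - 6*n) + a*(3*n^2 - 34*n + 123) + n^3 - 11*n^2 + 15*n + 27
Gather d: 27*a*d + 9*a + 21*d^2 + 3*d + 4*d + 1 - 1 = 9*a + 21*d^2 + d*(27*a + 7)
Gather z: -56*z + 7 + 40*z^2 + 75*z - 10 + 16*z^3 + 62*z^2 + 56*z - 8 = 16*z^3 + 102*z^2 + 75*z - 11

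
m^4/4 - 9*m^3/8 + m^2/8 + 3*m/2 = m*(m/4 + 1/4)*(m - 4)*(m - 3/2)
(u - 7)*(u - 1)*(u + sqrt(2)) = u^3 - 8*u^2 + sqrt(2)*u^2 - 8*sqrt(2)*u + 7*u + 7*sqrt(2)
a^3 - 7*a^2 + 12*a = a*(a - 4)*(a - 3)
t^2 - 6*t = t*(t - 6)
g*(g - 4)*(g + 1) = g^3 - 3*g^2 - 4*g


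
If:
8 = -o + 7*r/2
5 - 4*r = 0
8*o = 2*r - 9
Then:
No Solution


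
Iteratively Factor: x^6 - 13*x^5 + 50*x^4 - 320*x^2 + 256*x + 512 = (x + 1)*(x^5 - 14*x^4 + 64*x^3 - 64*x^2 - 256*x + 512) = (x - 4)*(x + 1)*(x^4 - 10*x^3 + 24*x^2 + 32*x - 128) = (x - 4)*(x + 1)*(x + 2)*(x^3 - 12*x^2 + 48*x - 64) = (x - 4)^2*(x + 1)*(x + 2)*(x^2 - 8*x + 16) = (x - 4)^3*(x + 1)*(x + 2)*(x - 4)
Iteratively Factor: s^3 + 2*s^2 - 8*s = (s - 2)*(s^2 + 4*s) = s*(s - 2)*(s + 4)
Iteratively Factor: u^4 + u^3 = (u)*(u^3 + u^2) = u^2*(u^2 + u) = u^3*(u + 1)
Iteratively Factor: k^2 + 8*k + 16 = (k + 4)*(k + 4)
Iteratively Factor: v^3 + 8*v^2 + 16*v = (v + 4)*(v^2 + 4*v) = (v + 4)^2*(v)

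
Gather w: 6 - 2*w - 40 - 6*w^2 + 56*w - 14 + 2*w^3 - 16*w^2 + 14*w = 2*w^3 - 22*w^2 + 68*w - 48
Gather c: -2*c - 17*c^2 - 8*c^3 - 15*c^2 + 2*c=-8*c^3 - 32*c^2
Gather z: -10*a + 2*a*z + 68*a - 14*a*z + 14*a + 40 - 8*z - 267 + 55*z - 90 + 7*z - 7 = 72*a + z*(54 - 12*a) - 324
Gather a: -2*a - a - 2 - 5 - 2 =-3*a - 9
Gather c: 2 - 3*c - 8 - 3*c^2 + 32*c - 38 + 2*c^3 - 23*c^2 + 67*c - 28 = 2*c^3 - 26*c^2 + 96*c - 72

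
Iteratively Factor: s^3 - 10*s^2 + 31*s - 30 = (s - 5)*(s^2 - 5*s + 6) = (s - 5)*(s - 2)*(s - 3)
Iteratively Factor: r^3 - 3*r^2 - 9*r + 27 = (r - 3)*(r^2 - 9) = (r - 3)*(r + 3)*(r - 3)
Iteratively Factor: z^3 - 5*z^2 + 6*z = (z - 3)*(z^2 - 2*z) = (z - 3)*(z - 2)*(z)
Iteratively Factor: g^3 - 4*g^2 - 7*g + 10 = (g - 5)*(g^2 + g - 2) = (g - 5)*(g - 1)*(g + 2)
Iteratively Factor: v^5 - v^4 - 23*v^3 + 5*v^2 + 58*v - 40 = (v - 1)*(v^4 - 23*v^2 - 18*v + 40) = (v - 1)*(v + 4)*(v^3 - 4*v^2 - 7*v + 10) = (v - 1)*(v + 2)*(v + 4)*(v^2 - 6*v + 5) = (v - 1)^2*(v + 2)*(v + 4)*(v - 5)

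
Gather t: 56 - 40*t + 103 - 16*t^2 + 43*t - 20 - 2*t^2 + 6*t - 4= -18*t^2 + 9*t + 135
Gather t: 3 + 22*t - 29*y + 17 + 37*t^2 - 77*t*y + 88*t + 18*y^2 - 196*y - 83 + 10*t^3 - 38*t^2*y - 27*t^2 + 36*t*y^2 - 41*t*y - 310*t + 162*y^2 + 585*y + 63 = 10*t^3 + t^2*(10 - 38*y) + t*(36*y^2 - 118*y - 200) + 180*y^2 + 360*y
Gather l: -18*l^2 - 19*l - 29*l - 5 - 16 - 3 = -18*l^2 - 48*l - 24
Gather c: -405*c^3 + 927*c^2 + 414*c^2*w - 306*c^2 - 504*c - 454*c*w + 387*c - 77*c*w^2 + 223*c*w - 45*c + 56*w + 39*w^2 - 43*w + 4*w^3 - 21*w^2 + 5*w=-405*c^3 + c^2*(414*w + 621) + c*(-77*w^2 - 231*w - 162) + 4*w^3 + 18*w^2 + 18*w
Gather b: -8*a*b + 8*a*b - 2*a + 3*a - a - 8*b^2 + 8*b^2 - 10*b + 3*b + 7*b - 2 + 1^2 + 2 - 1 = 0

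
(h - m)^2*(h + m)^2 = h^4 - 2*h^2*m^2 + m^4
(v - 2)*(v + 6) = v^2 + 4*v - 12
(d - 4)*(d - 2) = d^2 - 6*d + 8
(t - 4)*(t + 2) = t^2 - 2*t - 8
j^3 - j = j*(j - 1)*(j + 1)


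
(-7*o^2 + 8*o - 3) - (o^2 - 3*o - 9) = -8*o^2 + 11*o + 6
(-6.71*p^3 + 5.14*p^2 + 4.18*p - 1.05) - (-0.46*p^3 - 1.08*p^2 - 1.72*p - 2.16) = -6.25*p^3 + 6.22*p^2 + 5.9*p + 1.11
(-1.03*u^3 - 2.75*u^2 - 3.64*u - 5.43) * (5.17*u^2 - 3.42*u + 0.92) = -5.3251*u^5 - 10.6949*u^4 - 10.3614*u^3 - 18.1543*u^2 + 15.2218*u - 4.9956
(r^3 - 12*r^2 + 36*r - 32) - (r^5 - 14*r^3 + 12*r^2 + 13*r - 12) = -r^5 + 15*r^3 - 24*r^2 + 23*r - 20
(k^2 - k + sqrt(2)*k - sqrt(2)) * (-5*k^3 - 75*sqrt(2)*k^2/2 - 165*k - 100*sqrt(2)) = -5*k^5 - 85*sqrt(2)*k^4/2 + 5*k^4 - 240*k^3 + 85*sqrt(2)*k^3/2 - 265*sqrt(2)*k^2 + 240*k^2 - 200*k + 265*sqrt(2)*k + 200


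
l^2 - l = l*(l - 1)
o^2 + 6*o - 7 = (o - 1)*(o + 7)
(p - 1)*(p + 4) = p^2 + 3*p - 4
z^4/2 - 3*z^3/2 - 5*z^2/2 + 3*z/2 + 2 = (z/2 + 1/2)*(z - 4)*(z - 1)*(z + 1)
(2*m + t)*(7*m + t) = 14*m^2 + 9*m*t + t^2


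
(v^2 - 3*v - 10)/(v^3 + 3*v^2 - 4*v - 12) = (v - 5)/(v^2 + v - 6)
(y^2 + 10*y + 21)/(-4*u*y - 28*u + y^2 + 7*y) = (y + 3)/(-4*u + y)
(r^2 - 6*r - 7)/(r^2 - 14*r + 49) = (r + 1)/(r - 7)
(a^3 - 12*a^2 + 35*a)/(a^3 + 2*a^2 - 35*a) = (a - 7)/(a + 7)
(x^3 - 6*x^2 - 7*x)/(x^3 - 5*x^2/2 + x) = 2*(x^2 - 6*x - 7)/(2*x^2 - 5*x + 2)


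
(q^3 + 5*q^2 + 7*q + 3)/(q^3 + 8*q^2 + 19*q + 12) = (q + 1)/(q + 4)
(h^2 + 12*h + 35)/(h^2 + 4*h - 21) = (h + 5)/(h - 3)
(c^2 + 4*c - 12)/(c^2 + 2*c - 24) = (c - 2)/(c - 4)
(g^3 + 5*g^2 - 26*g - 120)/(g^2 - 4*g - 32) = (g^2 + g - 30)/(g - 8)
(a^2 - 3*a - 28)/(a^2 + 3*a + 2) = (a^2 - 3*a - 28)/(a^2 + 3*a + 2)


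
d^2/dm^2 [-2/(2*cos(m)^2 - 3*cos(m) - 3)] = 2*(-16*sin(m)^4 + 41*sin(m)^2 - 27*cos(m)/2 + 9*cos(3*m)/2 + 5)/(2*sin(m)^2 + 3*cos(m) + 1)^3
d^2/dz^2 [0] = 0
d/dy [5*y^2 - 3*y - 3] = 10*y - 3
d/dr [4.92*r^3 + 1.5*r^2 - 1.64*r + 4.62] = 14.76*r^2 + 3.0*r - 1.64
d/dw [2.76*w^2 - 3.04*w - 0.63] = 5.52*w - 3.04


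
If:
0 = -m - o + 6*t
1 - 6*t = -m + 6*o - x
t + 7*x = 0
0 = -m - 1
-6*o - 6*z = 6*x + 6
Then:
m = -1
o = 43/295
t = -42/295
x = 6/295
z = -344/295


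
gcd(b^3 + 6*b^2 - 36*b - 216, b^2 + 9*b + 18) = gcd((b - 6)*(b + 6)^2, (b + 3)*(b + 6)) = b + 6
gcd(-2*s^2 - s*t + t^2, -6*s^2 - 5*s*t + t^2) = s + t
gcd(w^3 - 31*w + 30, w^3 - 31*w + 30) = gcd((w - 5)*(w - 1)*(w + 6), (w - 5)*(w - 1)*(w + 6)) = w^3 - 31*w + 30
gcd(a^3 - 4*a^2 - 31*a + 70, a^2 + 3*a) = 1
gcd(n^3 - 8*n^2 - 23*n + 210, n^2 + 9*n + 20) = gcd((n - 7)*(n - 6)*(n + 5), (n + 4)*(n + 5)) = n + 5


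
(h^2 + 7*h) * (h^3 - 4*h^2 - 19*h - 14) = h^5 + 3*h^4 - 47*h^3 - 147*h^2 - 98*h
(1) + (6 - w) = 7 - w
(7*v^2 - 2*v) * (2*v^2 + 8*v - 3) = 14*v^4 + 52*v^3 - 37*v^2 + 6*v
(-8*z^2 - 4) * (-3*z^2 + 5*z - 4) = 24*z^4 - 40*z^3 + 44*z^2 - 20*z + 16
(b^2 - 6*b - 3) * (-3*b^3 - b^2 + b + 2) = -3*b^5 + 17*b^4 + 16*b^3 - b^2 - 15*b - 6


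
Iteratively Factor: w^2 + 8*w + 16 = (w + 4)*(w + 4)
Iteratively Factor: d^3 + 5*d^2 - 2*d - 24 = (d + 3)*(d^2 + 2*d - 8) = (d + 3)*(d + 4)*(d - 2)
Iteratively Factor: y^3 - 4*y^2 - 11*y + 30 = (y - 2)*(y^2 - 2*y - 15) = (y - 5)*(y - 2)*(y + 3)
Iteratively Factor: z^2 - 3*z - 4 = (z + 1)*(z - 4)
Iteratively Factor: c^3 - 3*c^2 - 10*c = (c + 2)*(c^2 - 5*c) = c*(c + 2)*(c - 5)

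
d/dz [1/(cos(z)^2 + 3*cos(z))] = (2*cos(z) + 3)*sin(z)/((cos(z) + 3)^2*cos(z)^2)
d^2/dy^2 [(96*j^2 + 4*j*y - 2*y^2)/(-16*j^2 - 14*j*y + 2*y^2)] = -10*j/(j^3 + 3*j^2*y + 3*j*y^2 + y^3)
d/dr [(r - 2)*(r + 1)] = 2*r - 1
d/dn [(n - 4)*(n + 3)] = 2*n - 1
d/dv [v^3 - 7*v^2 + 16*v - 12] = 3*v^2 - 14*v + 16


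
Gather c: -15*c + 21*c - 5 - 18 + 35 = 6*c + 12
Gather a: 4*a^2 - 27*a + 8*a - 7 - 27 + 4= 4*a^2 - 19*a - 30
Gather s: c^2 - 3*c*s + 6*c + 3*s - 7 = c^2 + 6*c + s*(3 - 3*c) - 7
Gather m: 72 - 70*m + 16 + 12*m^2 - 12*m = 12*m^2 - 82*m + 88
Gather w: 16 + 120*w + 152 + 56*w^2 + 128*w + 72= 56*w^2 + 248*w + 240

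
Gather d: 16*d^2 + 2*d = 16*d^2 + 2*d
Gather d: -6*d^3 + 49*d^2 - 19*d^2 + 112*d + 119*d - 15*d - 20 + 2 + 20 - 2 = -6*d^3 + 30*d^2 + 216*d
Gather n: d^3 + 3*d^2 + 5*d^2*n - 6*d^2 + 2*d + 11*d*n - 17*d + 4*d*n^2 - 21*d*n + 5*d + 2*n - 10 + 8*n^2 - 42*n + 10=d^3 - 3*d^2 - 10*d + n^2*(4*d + 8) + n*(5*d^2 - 10*d - 40)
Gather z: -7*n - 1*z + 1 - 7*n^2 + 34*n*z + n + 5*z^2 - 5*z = -7*n^2 - 6*n + 5*z^2 + z*(34*n - 6) + 1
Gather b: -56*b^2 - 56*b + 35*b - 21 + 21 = -56*b^2 - 21*b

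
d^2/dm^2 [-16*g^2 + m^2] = 2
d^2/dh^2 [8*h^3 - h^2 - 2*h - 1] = 48*h - 2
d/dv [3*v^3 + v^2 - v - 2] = 9*v^2 + 2*v - 1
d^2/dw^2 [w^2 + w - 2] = 2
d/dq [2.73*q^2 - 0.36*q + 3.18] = 5.46*q - 0.36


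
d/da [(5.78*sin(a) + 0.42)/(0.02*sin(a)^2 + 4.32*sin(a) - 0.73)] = (-0.0167999999999964*sin(a) + 0.0578*cos(2*a) - 6.0916)*cos(a)/(0.02*sin(a)^2 + 4.32*sin(a) - 0.73)^2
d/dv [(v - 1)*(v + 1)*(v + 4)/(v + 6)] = 2*(v^3 + 11*v^2 + 24*v - 1)/(v^2 + 12*v + 36)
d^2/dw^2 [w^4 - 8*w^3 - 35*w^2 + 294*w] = 12*w^2 - 48*w - 70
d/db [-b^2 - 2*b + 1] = -2*b - 2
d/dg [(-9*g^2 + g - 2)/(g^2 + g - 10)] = 2*(-5*g^2 + 92*g - 4)/(g^4 + 2*g^3 - 19*g^2 - 20*g + 100)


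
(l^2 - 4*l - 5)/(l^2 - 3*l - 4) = (l - 5)/(l - 4)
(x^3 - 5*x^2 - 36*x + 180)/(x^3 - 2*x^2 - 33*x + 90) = (x - 6)/(x - 3)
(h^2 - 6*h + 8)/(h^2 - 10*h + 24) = (h - 2)/(h - 6)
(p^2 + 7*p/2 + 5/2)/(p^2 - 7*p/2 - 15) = (p + 1)/(p - 6)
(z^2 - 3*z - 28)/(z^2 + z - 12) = (z - 7)/(z - 3)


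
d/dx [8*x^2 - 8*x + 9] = 16*x - 8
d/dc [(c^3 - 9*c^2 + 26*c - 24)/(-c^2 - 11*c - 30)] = (-c^4 - 22*c^3 + 35*c^2 + 492*c - 1044)/(c^4 + 22*c^3 + 181*c^2 + 660*c + 900)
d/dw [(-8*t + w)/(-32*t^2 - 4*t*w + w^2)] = -1/(16*t^2 + 8*t*w + w^2)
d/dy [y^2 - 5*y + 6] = 2*y - 5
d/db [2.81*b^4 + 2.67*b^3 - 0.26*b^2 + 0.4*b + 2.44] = 11.24*b^3 + 8.01*b^2 - 0.52*b + 0.4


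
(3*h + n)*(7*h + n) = 21*h^2 + 10*h*n + n^2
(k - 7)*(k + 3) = k^2 - 4*k - 21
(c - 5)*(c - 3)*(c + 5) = c^3 - 3*c^2 - 25*c + 75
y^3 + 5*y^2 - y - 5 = (y - 1)*(y + 1)*(y + 5)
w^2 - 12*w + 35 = (w - 7)*(w - 5)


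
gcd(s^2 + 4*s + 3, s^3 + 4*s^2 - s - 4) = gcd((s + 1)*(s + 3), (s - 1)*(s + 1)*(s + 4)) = s + 1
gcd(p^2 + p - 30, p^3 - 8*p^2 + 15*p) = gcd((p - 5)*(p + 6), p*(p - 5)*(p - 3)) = p - 5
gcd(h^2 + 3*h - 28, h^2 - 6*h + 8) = h - 4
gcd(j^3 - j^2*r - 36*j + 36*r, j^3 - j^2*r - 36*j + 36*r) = -j^3 + j^2*r + 36*j - 36*r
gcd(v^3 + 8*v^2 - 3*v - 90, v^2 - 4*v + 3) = v - 3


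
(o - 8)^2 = o^2 - 16*o + 64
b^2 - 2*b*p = b*(b - 2*p)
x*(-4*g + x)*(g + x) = -4*g^2*x - 3*g*x^2 + x^3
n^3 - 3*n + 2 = (n - 1)^2*(n + 2)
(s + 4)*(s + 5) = s^2 + 9*s + 20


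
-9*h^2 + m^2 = (-3*h + m)*(3*h + m)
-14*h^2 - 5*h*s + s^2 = (-7*h + s)*(2*h + s)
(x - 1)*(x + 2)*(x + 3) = x^3 + 4*x^2 + x - 6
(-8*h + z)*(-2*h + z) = 16*h^2 - 10*h*z + z^2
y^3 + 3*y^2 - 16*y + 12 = (y - 2)*(y - 1)*(y + 6)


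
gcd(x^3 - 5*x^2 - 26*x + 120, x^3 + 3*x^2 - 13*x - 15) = x + 5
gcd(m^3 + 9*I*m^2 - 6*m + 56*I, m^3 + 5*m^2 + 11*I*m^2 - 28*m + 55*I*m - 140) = m^2 + 11*I*m - 28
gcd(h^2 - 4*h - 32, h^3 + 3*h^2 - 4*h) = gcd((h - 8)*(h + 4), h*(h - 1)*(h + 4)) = h + 4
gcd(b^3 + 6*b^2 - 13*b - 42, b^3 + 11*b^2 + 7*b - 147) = b^2 + 4*b - 21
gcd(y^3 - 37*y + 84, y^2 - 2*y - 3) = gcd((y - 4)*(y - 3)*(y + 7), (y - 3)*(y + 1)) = y - 3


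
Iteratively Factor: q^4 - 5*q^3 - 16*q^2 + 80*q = (q - 5)*(q^3 - 16*q) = (q - 5)*(q - 4)*(q^2 + 4*q) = q*(q - 5)*(q - 4)*(q + 4)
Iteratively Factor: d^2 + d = (d + 1)*(d)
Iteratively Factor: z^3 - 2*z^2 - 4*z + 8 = (z - 2)*(z^2 - 4) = (z - 2)^2*(z + 2)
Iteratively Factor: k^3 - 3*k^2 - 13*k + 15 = (k - 1)*(k^2 - 2*k - 15) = (k - 1)*(k + 3)*(k - 5)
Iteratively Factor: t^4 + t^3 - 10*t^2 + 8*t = (t - 1)*(t^3 + 2*t^2 - 8*t) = t*(t - 1)*(t^2 + 2*t - 8) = t*(t - 2)*(t - 1)*(t + 4)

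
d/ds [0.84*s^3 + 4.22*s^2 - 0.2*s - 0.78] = 2.52*s^2 + 8.44*s - 0.2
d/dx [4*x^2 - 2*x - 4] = 8*x - 2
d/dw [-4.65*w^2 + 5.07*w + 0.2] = 5.07 - 9.3*w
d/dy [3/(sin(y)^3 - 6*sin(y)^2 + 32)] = -9*sin(2*y)/(2*(sin(y) - 4)^3*(sin(y) + 2)^2)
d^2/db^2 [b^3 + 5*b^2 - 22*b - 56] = 6*b + 10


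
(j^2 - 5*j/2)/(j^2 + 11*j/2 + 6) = j*(2*j - 5)/(2*j^2 + 11*j + 12)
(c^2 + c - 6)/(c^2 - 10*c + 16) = (c + 3)/(c - 8)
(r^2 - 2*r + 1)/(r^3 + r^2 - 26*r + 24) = (r - 1)/(r^2 + 2*r - 24)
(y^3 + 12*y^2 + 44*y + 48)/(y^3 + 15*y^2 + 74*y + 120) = (y + 2)/(y + 5)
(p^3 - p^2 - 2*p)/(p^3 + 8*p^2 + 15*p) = (p^2 - p - 2)/(p^2 + 8*p + 15)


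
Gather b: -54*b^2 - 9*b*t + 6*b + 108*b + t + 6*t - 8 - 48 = -54*b^2 + b*(114 - 9*t) + 7*t - 56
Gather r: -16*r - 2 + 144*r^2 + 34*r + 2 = 144*r^2 + 18*r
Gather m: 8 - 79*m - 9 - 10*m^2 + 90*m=-10*m^2 + 11*m - 1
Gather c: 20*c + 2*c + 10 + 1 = 22*c + 11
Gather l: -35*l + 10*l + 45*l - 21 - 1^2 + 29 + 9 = 20*l + 16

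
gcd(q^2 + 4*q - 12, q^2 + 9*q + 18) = q + 6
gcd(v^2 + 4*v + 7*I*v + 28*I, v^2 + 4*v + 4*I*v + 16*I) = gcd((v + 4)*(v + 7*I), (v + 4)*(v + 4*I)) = v + 4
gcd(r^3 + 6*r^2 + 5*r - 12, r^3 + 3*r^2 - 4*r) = r^2 + 3*r - 4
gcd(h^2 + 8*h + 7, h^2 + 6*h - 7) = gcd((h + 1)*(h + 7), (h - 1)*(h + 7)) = h + 7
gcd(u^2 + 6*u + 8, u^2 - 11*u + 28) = 1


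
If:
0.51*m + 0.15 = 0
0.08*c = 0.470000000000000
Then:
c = 5.88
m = -0.29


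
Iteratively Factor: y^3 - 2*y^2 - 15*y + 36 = (y - 3)*(y^2 + y - 12) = (y - 3)^2*(y + 4)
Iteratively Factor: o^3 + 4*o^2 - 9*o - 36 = (o + 3)*(o^2 + o - 12) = (o - 3)*(o + 3)*(o + 4)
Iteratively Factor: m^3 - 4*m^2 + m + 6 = (m + 1)*(m^2 - 5*m + 6) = (m - 2)*(m + 1)*(m - 3)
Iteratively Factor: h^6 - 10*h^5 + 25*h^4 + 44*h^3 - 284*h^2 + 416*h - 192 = (h - 2)*(h^5 - 8*h^4 + 9*h^3 + 62*h^2 - 160*h + 96) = (h - 2)*(h - 1)*(h^4 - 7*h^3 + 2*h^2 + 64*h - 96) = (h - 4)*(h - 2)*(h - 1)*(h^3 - 3*h^2 - 10*h + 24) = (h - 4)*(h - 2)^2*(h - 1)*(h^2 - h - 12) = (h - 4)*(h - 2)^2*(h - 1)*(h + 3)*(h - 4)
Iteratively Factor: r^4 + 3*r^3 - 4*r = (r + 2)*(r^3 + r^2 - 2*r) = (r + 2)^2*(r^2 - r) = (r - 1)*(r + 2)^2*(r)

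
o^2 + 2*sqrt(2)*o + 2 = (o + sqrt(2))^2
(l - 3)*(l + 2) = l^2 - l - 6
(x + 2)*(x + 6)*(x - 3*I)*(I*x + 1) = I*x^4 + 4*x^3 + 8*I*x^3 + 32*x^2 + 9*I*x^2 + 48*x - 24*I*x - 36*I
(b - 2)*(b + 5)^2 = b^3 + 8*b^2 + 5*b - 50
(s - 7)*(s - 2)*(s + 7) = s^3 - 2*s^2 - 49*s + 98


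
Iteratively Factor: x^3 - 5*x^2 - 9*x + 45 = (x - 5)*(x^2 - 9) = (x - 5)*(x + 3)*(x - 3)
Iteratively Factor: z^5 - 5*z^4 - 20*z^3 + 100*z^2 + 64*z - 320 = (z + 2)*(z^4 - 7*z^3 - 6*z^2 + 112*z - 160) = (z + 2)*(z + 4)*(z^3 - 11*z^2 + 38*z - 40) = (z - 4)*(z + 2)*(z + 4)*(z^2 - 7*z + 10) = (z - 4)*(z - 2)*(z + 2)*(z + 4)*(z - 5)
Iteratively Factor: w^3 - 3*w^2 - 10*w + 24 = (w + 3)*(w^2 - 6*w + 8) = (w - 2)*(w + 3)*(w - 4)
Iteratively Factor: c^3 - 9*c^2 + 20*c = (c - 4)*(c^2 - 5*c) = c*(c - 4)*(c - 5)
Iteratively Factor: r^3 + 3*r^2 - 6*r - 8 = (r + 1)*(r^2 + 2*r - 8) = (r + 1)*(r + 4)*(r - 2)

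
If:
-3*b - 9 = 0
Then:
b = -3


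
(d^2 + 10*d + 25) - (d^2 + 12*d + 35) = -2*d - 10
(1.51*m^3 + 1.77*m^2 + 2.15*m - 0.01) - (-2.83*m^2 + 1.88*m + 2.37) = 1.51*m^3 + 4.6*m^2 + 0.27*m - 2.38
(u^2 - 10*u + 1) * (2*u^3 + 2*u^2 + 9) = 2*u^5 - 18*u^4 - 18*u^3 + 11*u^2 - 90*u + 9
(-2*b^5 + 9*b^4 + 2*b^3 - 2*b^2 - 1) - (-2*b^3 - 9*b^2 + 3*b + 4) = -2*b^5 + 9*b^4 + 4*b^3 + 7*b^2 - 3*b - 5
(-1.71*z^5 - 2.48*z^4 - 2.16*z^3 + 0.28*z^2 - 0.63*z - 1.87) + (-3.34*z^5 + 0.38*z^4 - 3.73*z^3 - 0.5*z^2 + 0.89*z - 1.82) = -5.05*z^5 - 2.1*z^4 - 5.89*z^3 - 0.22*z^2 + 0.26*z - 3.69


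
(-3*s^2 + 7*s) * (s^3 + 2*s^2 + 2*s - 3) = -3*s^5 + s^4 + 8*s^3 + 23*s^2 - 21*s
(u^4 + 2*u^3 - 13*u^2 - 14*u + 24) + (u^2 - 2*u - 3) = u^4 + 2*u^3 - 12*u^2 - 16*u + 21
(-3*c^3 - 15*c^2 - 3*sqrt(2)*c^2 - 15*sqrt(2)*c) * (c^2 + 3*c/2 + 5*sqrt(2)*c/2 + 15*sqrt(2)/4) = -3*c^5 - 39*c^4/2 - 21*sqrt(2)*c^4/2 - 273*sqrt(2)*c^3/4 - 75*c^3/2 - 315*sqrt(2)*c^2/4 - 195*c^2/2 - 225*c/2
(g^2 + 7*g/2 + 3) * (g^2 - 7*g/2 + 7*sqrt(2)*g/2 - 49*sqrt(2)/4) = g^4 + 7*sqrt(2)*g^3/2 - 37*g^2/4 - 259*sqrt(2)*g/8 - 21*g/2 - 147*sqrt(2)/4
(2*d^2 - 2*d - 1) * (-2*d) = -4*d^3 + 4*d^2 + 2*d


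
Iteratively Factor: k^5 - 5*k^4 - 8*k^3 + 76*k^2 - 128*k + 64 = (k - 2)*(k^4 - 3*k^3 - 14*k^2 + 48*k - 32) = (k - 2)^2*(k^3 - k^2 - 16*k + 16) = (k - 4)*(k - 2)^2*(k^2 + 3*k - 4) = (k - 4)*(k - 2)^2*(k - 1)*(k + 4)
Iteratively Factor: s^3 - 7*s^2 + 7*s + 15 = (s - 5)*(s^2 - 2*s - 3) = (s - 5)*(s + 1)*(s - 3)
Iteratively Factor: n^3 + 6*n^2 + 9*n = (n)*(n^2 + 6*n + 9) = n*(n + 3)*(n + 3)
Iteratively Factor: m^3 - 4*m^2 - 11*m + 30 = (m - 5)*(m^2 + m - 6) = (m - 5)*(m - 2)*(m + 3)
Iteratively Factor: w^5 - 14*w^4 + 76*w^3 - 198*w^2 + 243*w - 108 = (w - 3)*(w^4 - 11*w^3 + 43*w^2 - 69*w + 36) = (w - 3)*(w - 1)*(w^3 - 10*w^2 + 33*w - 36) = (w - 3)^2*(w - 1)*(w^2 - 7*w + 12) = (w - 3)^3*(w - 1)*(w - 4)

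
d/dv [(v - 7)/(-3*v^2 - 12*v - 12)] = (v - 16)/(3*(v^3 + 6*v^2 + 12*v + 8))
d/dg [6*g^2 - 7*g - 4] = 12*g - 7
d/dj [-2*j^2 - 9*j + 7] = -4*j - 9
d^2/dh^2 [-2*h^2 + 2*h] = -4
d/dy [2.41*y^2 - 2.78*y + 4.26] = 4.82*y - 2.78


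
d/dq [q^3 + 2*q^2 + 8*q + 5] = 3*q^2 + 4*q + 8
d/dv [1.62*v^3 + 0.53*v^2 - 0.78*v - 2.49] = 4.86*v^2 + 1.06*v - 0.78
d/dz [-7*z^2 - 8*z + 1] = -14*z - 8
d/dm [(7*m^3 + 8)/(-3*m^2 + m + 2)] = (21*m^2*(-3*m^2 + m + 2) + (6*m - 1)*(7*m^3 + 8))/(-3*m^2 + m + 2)^2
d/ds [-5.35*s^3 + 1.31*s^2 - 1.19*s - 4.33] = -16.05*s^2 + 2.62*s - 1.19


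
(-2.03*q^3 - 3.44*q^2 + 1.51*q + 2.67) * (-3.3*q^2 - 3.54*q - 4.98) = 6.699*q^5 + 18.5382*q^4 + 17.304*q^3 + 2.9748*q^2 - 16.9716*q - 13.2966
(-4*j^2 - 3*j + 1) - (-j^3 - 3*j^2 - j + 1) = j^3 - j^2 - 2*j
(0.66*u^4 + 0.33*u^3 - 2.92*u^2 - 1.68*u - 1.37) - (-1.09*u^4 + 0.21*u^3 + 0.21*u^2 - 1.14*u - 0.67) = 1.75*u^4 + 0.12*u^3 - 3.13*u^2 - 0.54*u - 0.7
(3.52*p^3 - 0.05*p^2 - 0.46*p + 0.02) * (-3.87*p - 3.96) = -13.6224*p^4 - 13.7457*p^3 + 1.9782*p^2 + 1.7442*p - 0.0792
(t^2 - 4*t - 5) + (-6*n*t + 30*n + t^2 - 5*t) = -6*n*t + 30*n + 2*t^2 - 9*t - 5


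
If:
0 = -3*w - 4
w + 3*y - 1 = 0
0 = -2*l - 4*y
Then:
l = -14/9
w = -4/3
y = 7/9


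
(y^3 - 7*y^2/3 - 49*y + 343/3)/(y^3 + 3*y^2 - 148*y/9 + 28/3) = 3*(y^2 - 49)/(3*y^2 + 16*y - 12)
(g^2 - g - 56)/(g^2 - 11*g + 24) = (g + 7)/(g - 3)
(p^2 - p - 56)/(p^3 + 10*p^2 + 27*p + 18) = (p^2 - p - 56)/(p^3 + 10*p^2 + 27*p + 18)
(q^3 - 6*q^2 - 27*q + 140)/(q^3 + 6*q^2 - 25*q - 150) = (q^2 - 11*q + 28)/(q^2 + q - 30)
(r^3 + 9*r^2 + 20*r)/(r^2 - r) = (r^2 + 9*r + 20)/(r - 1)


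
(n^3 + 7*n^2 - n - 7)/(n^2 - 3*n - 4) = (n^2 + 6*n - 7)/(n - 4)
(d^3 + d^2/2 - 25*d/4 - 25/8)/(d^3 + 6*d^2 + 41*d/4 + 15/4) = (d - 5/2)/(d + 3)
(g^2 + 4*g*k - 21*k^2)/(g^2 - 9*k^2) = (g + 7*k)/(g + 3*k)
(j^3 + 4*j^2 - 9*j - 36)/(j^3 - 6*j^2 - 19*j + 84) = (j + 3)/(j - 7)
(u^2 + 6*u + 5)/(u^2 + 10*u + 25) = (u + 1)/(u + 5)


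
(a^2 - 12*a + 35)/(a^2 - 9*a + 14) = (a - 5)/(a - 2)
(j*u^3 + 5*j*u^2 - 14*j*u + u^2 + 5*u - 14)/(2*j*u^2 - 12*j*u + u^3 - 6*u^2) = (j*u^3 + 5*j*u^2 - 14*j*u + u^2 + 5*u - 14)/(u*(2*j*u - 12*j + u^2 - 6*u))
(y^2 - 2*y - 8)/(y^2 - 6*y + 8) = (y + 2)/(y - 2)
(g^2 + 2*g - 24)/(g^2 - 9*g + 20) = (g + 6)/(g - 5)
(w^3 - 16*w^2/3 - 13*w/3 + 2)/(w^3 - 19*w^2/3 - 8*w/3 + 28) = (3*w^2 + 2*w - 1)/(3*w^2 - w - 14)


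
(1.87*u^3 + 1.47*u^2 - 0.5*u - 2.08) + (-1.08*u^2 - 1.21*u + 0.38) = 1.87*u^3 + 0.39*u^2 - 1.71*u - 1.7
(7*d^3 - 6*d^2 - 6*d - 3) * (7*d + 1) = 49*d^4 - 35*d^3 - 48*d^2 - 27*d - 3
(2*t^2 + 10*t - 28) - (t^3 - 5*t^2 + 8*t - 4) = -t^3 + 7*t^2 + 2*t - 24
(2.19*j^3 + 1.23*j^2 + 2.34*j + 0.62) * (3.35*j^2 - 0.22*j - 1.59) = 7.3365*j^5 + 3.6387*j^4 + 4.0863*j^3 - 0.3935*j^2 - 3.857*j - 0.9858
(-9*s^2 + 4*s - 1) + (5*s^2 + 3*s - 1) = -4*s^2 + 7*s - 2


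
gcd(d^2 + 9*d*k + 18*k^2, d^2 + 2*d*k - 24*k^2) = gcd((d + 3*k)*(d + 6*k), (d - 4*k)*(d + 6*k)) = d + 6*k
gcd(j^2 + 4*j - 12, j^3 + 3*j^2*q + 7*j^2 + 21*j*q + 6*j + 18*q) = j + 6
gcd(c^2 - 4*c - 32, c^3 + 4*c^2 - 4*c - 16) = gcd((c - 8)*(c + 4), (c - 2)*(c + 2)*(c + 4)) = c + 4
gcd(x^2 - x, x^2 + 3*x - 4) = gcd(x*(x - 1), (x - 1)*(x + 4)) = x - 1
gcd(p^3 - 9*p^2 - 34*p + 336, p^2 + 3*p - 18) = p + 6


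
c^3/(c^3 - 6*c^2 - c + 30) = c^3/(c^3 - 6*c^2 - c + 30)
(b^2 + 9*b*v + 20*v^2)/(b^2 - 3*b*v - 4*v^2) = (-b^2 - 9*b*v - 20*v^2)/(-b^2 + 3*b*v + 4*v^2)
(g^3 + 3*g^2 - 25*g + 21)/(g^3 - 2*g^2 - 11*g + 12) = (g^2 + 4*g - 21)/(g^2 - g - 12)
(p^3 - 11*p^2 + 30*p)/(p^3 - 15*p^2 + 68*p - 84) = p*(p - 5)/(p^2 - 9*p + 14)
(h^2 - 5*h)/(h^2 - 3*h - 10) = h/(h + 2)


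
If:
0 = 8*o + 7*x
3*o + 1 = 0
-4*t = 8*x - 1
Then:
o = -1/3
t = -43/84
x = 8/21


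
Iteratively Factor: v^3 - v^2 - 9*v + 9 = (v + 3)*(v^2 - 4*v + 3) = (v - 3)*(v + 3)*(v - 1)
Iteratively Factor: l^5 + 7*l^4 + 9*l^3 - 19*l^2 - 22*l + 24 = (l - 1)*(l^4 + 8*l^3 + 17*l^2 - 2*l - 24) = (l - 1)*(l + 3)*(l^3 + 5*l^2 + 2*l - 8) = (l - 1)*(l + 3)*(l + 4)*(l^2 + l - 2) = (l - 1)*(l + 2)*(l + 3)*(l + 4)*(l - 1)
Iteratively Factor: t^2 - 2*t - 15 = (t + 3)*(t - 5)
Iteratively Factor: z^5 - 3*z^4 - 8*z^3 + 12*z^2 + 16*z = (z + 1)*(z^4 - 4*z^3 - 4*z^2 + 16*z) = (z - 4)*(z + 1)*(z^3 - 4*z) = z*(z - 4)*(z + 1)*(z^2 - 4) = z*(z - 4)*(z + 1)*(z + 2)*(z - 2)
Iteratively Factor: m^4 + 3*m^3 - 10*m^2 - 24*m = (m - 3)*(m^3 + 6*m^2 + 8*m) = (m - 3)*(m + 2)*(m^2 + 4*m) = (m - 3)*(m + 2)*(m + 4)*(m)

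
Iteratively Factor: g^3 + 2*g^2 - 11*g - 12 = (g - 3)*(g^2 + 5*g + 4) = (g - 3)*(g + 1)*(g + 4)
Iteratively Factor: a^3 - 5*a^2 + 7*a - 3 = (a - 1)*(a^2 - 4*a + 3) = (a - 1)^2*(a - 3)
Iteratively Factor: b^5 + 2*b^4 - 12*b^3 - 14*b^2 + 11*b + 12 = (b - 1)*(b^4 + 3*b^3 - 9*b^2 - 23*b - 12) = (b - 1)*(b + 1)*(b^3 + 2*b^2 - 11*b - 12) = (b - 3)*(b - 1)*(b + 1)*(b^2 + 5*b + 4) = (b - 3)*(b - 1)*(b + 1)^2*(b + 4)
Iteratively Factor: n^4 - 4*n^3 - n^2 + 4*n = (n + 1)*(n^3 - 5*n^2 + 4*n) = (n - 4)*(n + 1)*(n^2 - n) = (n - 4)*(n - 1)*(n + 1)*(n)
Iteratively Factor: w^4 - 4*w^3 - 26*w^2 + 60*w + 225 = (w + 3)*(w^3 - 7*w^2 - 5*w + 75) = (w - 5)*(w + 3)*(w^2 - 2*w - 15) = (w - 5)*(w + 3)^2*(w - 5)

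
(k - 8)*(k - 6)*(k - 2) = k^3 - 16*k^2 + 76*k - 96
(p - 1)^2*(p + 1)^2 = p^4 - 2*p^2 + 1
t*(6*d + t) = 6*d*t + t^2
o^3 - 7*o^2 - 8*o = o*(o - 8)*(o + 1)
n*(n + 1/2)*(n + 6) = n^3 + 13*n^2/2 + 3*n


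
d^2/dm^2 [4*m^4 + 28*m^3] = 24*m*(2*m + 7)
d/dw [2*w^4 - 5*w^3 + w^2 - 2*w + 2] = 8*w^3 - 15*w^2 + 2*w - 2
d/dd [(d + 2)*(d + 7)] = 2*d + 9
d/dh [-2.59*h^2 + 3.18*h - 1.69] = 3.18 - 5.18*h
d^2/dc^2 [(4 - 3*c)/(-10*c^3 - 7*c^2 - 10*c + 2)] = 2*(900*c^5 - 1770*c^4 - 2393*c^3 - 1428*c^2 - 954*c - 396)/(1000*c^9 + 2100*c^8 + 4470*c^7 + 3943*c^6 + 3630*c^5 + 606*c^4 + 280*c^3 - 516*c^2 + 120*c - 8)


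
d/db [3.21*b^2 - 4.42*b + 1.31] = 6.42*b - 4.42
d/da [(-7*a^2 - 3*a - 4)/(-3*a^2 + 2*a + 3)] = (-23*a^2 - 66*a - 1)/(9*a^4 - 12*a^3 - 14*a^2 + 12*a + 9)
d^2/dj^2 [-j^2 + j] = -2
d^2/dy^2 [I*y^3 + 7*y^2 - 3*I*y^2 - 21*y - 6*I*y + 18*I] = 6*I*y + 14 - 6*I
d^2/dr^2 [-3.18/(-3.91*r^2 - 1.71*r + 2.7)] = (-97.232316*r^2 - 42.523596*r + 3.18*(7.82*r + 1.71)*(15.64*r + 3.42) + 67.14252)/(3.91*r^2 + 1.71*r - 2.7)^3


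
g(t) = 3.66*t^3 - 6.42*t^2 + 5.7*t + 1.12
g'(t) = 10.98*t^2 - 12.84*t + 5.7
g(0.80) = 3.45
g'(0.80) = 2.46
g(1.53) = 7.92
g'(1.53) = 11.76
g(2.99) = 58.60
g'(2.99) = 65.47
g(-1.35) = -27.28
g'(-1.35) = 43.05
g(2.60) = 36.87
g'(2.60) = 46.54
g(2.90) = 52.92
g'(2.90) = 60.81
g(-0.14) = 0.19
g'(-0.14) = 7.71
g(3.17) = 71.26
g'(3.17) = 75.33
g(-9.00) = -3238.34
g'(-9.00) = 1010.64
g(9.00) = 2200.54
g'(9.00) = 779.52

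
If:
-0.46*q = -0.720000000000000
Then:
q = 1.57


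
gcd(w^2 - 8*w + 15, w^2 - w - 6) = w - 3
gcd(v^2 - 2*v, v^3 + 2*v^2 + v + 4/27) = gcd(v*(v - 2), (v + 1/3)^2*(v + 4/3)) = 1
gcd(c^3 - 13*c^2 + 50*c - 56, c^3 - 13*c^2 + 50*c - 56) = c^3 - 13*c^2 + 50*c - 56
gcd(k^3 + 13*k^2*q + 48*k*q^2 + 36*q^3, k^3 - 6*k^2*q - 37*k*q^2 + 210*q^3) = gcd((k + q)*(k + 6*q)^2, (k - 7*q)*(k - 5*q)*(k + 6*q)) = k + 6*q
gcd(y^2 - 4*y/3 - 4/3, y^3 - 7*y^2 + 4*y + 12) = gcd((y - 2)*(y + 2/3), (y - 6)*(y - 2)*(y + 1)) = y - 2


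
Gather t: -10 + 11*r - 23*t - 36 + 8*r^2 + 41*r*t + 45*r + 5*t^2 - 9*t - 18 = 8*r^2 + 56*r + 5*t^2 + t*(41*r - 32) - 64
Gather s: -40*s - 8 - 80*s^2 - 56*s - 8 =-80*s^2 - 96*s - 16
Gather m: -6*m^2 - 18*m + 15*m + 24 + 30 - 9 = -6*m^2 - 3*m + 45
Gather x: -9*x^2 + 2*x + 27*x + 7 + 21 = -9*x^2 + 29*x + 28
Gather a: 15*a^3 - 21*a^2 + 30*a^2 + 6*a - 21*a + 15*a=15*a^3 + 9*a^2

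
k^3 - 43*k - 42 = (k - 7)*(k + 1)*(k + 6)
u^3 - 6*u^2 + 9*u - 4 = (u - 4)*(u - 1)^2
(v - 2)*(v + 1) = v^2 - v - 2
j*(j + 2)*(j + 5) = j^3 + 7*j^2 + 10*j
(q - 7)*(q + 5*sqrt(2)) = q^2 - 7*q + 5*sqrt(2)*q - 35*sqrt(2)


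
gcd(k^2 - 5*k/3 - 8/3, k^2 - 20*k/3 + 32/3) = k - 8/3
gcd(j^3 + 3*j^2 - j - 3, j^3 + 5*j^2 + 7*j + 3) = j^2 + 4*j + 3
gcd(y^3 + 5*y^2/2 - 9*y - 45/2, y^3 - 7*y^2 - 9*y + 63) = y^2 - 9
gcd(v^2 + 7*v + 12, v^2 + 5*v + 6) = v + 3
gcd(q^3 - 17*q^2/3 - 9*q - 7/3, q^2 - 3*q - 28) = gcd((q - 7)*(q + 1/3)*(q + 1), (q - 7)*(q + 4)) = q - 7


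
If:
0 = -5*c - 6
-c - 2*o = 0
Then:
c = -6/5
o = 3/5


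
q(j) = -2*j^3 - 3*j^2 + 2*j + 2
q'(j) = -6*j^2 - 6*j + 2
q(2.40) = -38.13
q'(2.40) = -46.96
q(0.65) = 1.48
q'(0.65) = -4.44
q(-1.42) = -1.16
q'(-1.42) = -1.58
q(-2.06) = 2.63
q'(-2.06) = -11.10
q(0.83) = 0.45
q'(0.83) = -7.11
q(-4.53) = 117.30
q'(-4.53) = -93.95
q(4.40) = -217.65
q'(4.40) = -140.56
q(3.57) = -120.09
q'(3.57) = -95.89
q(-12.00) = 3002.00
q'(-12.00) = -790.00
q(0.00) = 2.00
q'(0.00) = 2.00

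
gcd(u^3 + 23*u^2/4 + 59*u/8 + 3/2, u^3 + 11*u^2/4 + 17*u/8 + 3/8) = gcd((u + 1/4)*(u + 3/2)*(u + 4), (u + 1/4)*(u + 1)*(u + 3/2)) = u^2 + 7*u/4 + 3/8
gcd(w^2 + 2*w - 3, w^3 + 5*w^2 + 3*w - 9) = w^2 + 2*w - 3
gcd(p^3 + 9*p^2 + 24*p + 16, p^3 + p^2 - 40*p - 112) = p^2 + 8*p + 16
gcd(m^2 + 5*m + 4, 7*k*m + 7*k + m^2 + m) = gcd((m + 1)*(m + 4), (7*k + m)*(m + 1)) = m + 1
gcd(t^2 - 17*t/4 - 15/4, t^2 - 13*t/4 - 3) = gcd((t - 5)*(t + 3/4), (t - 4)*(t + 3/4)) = t + 3/4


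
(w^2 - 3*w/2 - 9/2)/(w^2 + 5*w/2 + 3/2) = (w - 3)/(w + 1)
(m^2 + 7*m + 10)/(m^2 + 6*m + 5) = (m + 2)/(m + 1)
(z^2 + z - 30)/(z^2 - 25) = (z + 6)/(z + 5)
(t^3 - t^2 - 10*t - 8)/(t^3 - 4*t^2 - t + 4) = (t + 2)/(t - 1)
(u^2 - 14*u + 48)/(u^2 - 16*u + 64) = (u - 6)/(u - 8)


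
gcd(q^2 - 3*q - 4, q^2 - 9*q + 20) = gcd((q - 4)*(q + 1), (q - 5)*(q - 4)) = q - 4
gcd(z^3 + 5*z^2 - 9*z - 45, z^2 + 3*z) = z + 3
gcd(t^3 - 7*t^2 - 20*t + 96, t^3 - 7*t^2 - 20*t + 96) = t^3 - 7*t^2 - 20*t + 96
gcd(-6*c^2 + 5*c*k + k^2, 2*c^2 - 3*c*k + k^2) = c - k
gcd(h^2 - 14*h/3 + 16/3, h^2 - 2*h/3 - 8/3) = h - 2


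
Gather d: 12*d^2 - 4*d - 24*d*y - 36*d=12*d^2 + d*(-24*y - 40)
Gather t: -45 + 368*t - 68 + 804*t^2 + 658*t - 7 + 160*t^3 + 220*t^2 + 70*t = 160*t^3 + 1024*t^2 + 1096*t - 120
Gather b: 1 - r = 1 - r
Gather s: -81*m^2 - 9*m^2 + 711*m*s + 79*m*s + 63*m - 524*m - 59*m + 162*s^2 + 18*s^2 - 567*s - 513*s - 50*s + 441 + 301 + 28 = -90*m^2 - 520*m + 180*s^2 + s*(790*m - 1130) + 770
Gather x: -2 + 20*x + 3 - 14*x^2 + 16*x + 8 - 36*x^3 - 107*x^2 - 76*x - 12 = -36*x^3 - 121*x^2 - 40*x - 3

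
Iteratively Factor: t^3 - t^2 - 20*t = (t + 4)*(t^2 - 5*t) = t*(t + 4)*(t - 5)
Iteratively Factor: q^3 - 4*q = (q - 2)*(q^2 + 2*q) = q*(q - 2)*(q + 2)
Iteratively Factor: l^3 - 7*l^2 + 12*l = (l)*(l^2 - 7*l + 12) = l*(l - 4)*(l - 3)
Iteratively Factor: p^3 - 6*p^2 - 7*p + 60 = (p - 5)*(p^2 - p - 12) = (p - 5)*(p - 4)*(p + 3)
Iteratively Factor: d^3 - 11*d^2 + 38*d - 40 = (d - 2)*(d^2 - 9*d + 20) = (d - 4)*(d - 2)*(d - 5)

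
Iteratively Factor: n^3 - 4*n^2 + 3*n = (n)*(n^2 - 4*n + 3) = n*(n - 3)*(n - 1)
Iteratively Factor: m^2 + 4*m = (m)*(m + 4)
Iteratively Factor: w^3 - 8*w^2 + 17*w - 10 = (w - 5)*(w^2 - 3*w + 2) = (w - 5)*(w - 1)*(w - 2)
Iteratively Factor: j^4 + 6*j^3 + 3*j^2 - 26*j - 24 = (j + 3)*(j^3 + 3*j^2 - 6*j - 8) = (j - 2)*(j + 3)*(j^2 + 5*j + 4) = (j - 2)*(j + 1)*(j + 3)*(j + 4)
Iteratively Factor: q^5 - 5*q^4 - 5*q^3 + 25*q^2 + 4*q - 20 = (q - 1)*(q^4 - 4*q^3 - 9*q^2 + 16*q + 20) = (q - 1)*(q + 2)*(q^3 - 6*q^2 + 3*q + 10) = (q - 2)*(q - 1)*(q + 2)*(q^2 - 4*q - 5) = (q - 5)*(q - 2)*(q - 1)*(q + 2)*(q + 1)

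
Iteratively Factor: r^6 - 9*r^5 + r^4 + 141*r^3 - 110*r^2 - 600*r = (r + 2)*(r^5 - 11*r^4 + 23*r^3 + 95*r^2 - 300*r) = (r + 2)*(r + 3)*(r^4 - 14*r^3 + 65*r^2 - 100*r) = (r - 5)*(r + 2)*(r + 3)*(r^3 - 9*r^2 + 20*r) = r*(r - 5)*(r + 2)*(r + 3)*(r^2 - 9*r + 20) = r*(r - 5)*(r - 4)*(r + 2)*(r + 3)*(r - 5)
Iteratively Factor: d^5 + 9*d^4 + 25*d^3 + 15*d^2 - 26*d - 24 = (d - 1)*(d^4 + 10*d^3 + 35*d^2 + 50*d + 24) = (d - 1)*(d + 2)*(d^3 + 8*d^2 + 19*d + 12) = (d - 1)*(d + 2)*(d + 4)*(d^2 + 4*d + 3) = (d - 1)*(d + 1)*(d + 2)*(d + 4)*(d + 3)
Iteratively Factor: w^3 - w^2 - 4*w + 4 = (w + 2)*(w^2 - 3*w + 2) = (w - 2)*(w + 2)*(w - 1)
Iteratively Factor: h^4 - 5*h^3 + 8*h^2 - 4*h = (h - 2)*(h^3 - 3*h^2 + 2*h) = (h - 2)^2*(h^2 - h) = h*(h - 2)^2*(h - 1)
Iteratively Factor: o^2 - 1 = (o - 1)*(o + 1)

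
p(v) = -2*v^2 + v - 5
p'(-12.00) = 49.00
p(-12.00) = -305.00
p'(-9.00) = 37.00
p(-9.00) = -176.00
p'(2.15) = -7.60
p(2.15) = -12.10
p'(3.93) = -14.72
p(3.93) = -31.96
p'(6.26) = -24.04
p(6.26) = -77.12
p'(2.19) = -7.76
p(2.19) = -12.40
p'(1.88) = -6.52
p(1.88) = -10.19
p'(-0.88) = 4.52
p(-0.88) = -7.43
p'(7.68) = -29.72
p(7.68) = -115.28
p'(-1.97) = 8.88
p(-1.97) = -14.73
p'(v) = 1 - 4*v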